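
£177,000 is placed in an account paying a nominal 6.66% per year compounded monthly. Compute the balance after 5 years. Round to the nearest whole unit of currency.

£246,714

With 12 periods per year: i = 0.00555, n = 60.
FV = PV·(1+i)^n = 177,000 × 1.393863 = 246,713.8252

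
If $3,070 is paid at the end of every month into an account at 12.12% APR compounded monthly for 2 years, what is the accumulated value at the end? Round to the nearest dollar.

$82,907

i = 0.1212/12 = 0.0101 per month; n = 2·12 = 24.
FV = PMT · [(1+i)^n − 1] / i = 3070 · 27.005473 = 82,906.8022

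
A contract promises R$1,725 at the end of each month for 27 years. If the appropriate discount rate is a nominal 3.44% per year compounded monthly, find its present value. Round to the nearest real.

R$363,723

With 12 periods per year: i = 0.00286667, n = 324.
PV = PMT · [1 − (1+i)^(−n)] / i = 1725 · 210.853710 = 363,722.6503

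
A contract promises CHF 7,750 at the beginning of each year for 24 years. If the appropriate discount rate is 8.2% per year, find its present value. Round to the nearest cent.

CHF 86,835.93

Annuity factor a(24|0.082) × (1+i) = 11.204636; PV = 7750 × 11.204636 = 86,835.9278
(Beginning-of-period payments → annuity-due factor ×(1+i).)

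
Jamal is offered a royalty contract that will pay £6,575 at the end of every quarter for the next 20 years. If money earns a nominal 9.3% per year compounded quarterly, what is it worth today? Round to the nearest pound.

£237,825

Periodic rate i = 0.093/4 = 0.02325; n = 20 × 4 = 80 periods.
Annuity factor a(80|0.02325) = 36.171057; PV = 6575 × 36.171057 = 237,824.7000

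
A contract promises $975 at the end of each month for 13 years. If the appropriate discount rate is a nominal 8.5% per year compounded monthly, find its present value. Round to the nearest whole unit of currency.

$91,879

Periodic rate i = 0.085/12 = 0.00708333; n = 13 × 12 = 156 periods.
PV = PMT · [1 − (1+i)^(−n)] / i = 975 · 94.234798 = 91,878.9277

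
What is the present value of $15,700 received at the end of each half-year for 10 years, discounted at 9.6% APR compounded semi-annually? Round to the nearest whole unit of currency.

$199,018

With 2 periods per year: i = 0.048, n = 20.
PV = PMT · [1 − (1+i)^(−n)] / i = 15700 · 12.676284 = 199,017.6527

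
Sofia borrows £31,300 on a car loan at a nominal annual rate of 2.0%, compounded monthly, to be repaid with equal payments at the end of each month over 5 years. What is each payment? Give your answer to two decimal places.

£548.62

With 12 periods per year: i = 0.00166667, n = 60.
Annuity-PV factor = 57.052356; PMT = 31300 / 57.052356 = 548.6189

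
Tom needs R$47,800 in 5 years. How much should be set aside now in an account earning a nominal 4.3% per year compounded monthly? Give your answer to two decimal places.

i = 0.043/12 = 0.00358333 per month; n = 5·12 = 60.
PV = 47,800 / (1 + 0.00358333)^60 = 47,800 / 1.239386 = 38,567.4991

R$38,567.50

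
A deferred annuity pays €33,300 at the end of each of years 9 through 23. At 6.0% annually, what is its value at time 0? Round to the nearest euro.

€202,916

Value one period before first payment (t=8): 33300 × [1 − (1+0.06)^(−15)] / 0.06 = 33300 × 9.712249 = 323,417.8913
Discount back 8 years: 323,417.8913 × (1+0.06)^(−8) = 323,417.8913 × 0.627412 = 202,916.3861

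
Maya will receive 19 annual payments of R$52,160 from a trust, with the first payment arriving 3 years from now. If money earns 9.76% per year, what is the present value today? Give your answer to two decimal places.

Value one period before first payment (t=2): 52160 × [1 − (1+0.0976)^(−19)] / 0.0976 = 52160 × 8.499628 = 443,340.5933
Discount back 2 years: 443,340.5933 × (1+0.0976)^(−2) = 443,340.5933 × 0.830064 = 368,001.2564

R$368,001.26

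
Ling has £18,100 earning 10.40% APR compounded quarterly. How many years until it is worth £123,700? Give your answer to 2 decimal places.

Periodic rate i = 0.104/4 = 0.026.
n = ln(123700/18100) / ln(1+0.026) = ln(6.83425) / 0.025668 = 74.8779 quarters
= 74.8779/4 years

18.72 years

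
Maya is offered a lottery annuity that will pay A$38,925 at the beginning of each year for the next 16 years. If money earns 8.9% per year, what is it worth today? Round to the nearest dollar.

A$354,548

Annuity factor a(16|0.089) × (1+i) = 9.108495; PV = 38925 × 9.108495 = 354,548.1608
Payments are at the start of each period, so multiply by (1+i).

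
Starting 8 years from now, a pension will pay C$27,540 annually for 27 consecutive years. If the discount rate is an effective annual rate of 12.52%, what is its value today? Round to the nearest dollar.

C$92,342

Value one period before first payment (t=7): 27540 × [1 − (1+0.1252)^(−27)] / 0.1252 = 27540 × 7.656704 = 210,865.6269
PV₀ = 210,865.6269 / (1+0.1252)^7 = 210,865.6269 / 2.283537 = 92,341.6705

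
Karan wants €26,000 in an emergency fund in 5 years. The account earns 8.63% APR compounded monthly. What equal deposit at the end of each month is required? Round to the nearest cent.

€348.08

With 12 periods per year: i = 0.00719167, n = 60.
PMT = 26000 / ( [(1+0.00719167)^60 − 1] / 0.00719167 ) = 26000 / 74.696117 = 348.0770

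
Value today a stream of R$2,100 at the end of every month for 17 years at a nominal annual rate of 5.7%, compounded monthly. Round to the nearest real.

R$273,958

With 12 periods per year: i = 0.00475, n = 204.
PV = PMT · [1 − (1+i)^(−n)] / i = 2100 · 130.456034 = 273,957.6709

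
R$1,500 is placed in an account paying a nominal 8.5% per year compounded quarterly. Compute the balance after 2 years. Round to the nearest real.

R$1,775

i = 0.085/4 = 0.02125 per quarter; n = 2·4 = 8.
FV = 1,500 × (1 + 0.02125)^8 = 1,774.7934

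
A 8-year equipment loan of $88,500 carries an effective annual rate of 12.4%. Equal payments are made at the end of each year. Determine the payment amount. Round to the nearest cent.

Annuity-PV factor = 4.898976; PMT = 88500 / 4.898976 = 18,064.9997

$18,065.00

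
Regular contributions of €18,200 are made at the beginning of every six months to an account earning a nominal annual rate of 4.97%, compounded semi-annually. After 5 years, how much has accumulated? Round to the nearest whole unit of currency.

With 2 periods per year: i = 0.02485, n = 10.
FV = 18200 × [(1+0.02485)^10 − 1] / 0.02485 × (1+i) = 18200 × 11.473886 = 208,824.7223
Payments are at the start of each period, so multiply by (1+i).

€208,825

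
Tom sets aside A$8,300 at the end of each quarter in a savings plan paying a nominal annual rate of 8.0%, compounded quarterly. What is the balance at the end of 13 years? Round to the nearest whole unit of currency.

i = 0.08/4 = 0.02 per quarter; n = 13·4 = 52.
FV = 8300 × [(1+0.02)^52 − 1] / 0.02 = 8300 × 90.016409 = 747,136.1970

A$747,136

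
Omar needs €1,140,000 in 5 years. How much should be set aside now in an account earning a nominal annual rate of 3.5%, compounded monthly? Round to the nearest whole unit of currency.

€957,225

i = 0.035/12 = 0.00291667 per month; n = 5·12 = 60.
PV = FV·(1+i)^(−n) = 1,140,000 × 0.839671 = 957,224.7904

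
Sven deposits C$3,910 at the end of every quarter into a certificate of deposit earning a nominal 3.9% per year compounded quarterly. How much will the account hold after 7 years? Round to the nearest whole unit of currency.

Periodic rate i = 0.039/4 = 0.00975; n = 7 × 4 = 28 periods.
Accumulation factor s(28|0.00975) = 32.016825; FV = 3910 × 32.016825 = 125,185.7841

C$125,186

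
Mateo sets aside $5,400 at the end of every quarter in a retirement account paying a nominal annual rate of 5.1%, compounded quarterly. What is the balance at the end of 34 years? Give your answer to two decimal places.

i = 0.051/4 = 0.01275 per quarter; n = 34·4 = 136.
FV = PMT · [(1+i)^n − 1] / i = 5400 · 360.903895 = 1,948,881.0332

$1,948,881.03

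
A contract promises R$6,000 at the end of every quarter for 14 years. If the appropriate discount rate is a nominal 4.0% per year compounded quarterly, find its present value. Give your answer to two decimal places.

R$256,319.95

Periodic rate i = 0.04/4 = 0.01; n = 14 × 4 = 56 periods.
PV = 6000 × [1 − (1+0.01)^(−56)] / 0.01 = 6000 × 42.719992 = 256,319.9534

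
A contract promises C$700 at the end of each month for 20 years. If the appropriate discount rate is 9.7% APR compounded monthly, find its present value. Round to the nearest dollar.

C$74,056

With 12 periods per year: i = 0.00808333, n = 240.
Annuity factor a(240|0.00808333) = 105.794344; PV = 700 × 105.794344 = 74,056.0406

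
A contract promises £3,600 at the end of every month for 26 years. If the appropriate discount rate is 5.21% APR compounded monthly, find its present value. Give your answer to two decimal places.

£614,577.43

Periodic rate i = 0.0521/12 = 0.00434167; n = 26 × 12 = 312 periods.
PV = 3600 × [1 − (1+0.00434167)^(−312)] / 0.00434167 = 3600 × 170.715952 = 614,577.4276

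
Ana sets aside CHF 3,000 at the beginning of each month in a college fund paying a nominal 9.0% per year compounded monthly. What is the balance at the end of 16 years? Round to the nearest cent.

CHF 1,288,825.51

i = 0.09/12 = 0.0075 per month; n = 16·12 = 192.
FV = PMT · [(1+i)^n − 1] / i × (1+i) = 3000 · 429.608505 = 1,288,825.5144
(Beginning-of-period payments → annuity-due factor ×(1+i).)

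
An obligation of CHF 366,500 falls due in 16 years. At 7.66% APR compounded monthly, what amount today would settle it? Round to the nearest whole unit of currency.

With 12 periods per year: i = 0.00638333, n = 192.
PV = 366,500 / (1 + 0.00638333)^192 = 366,500 / 3.392967 = 108,017.5443

CHF 108,018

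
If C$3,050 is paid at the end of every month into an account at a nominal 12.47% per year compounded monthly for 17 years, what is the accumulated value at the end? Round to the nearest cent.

C$2,124,876.95

i = 0.1247/12 = 0.0103917 per month; n = 17·12 = 204.
Accumulation factor s(204|0.0103917) = 696.680968; FV = 3050 × 696.680968 = 2,124,876.9518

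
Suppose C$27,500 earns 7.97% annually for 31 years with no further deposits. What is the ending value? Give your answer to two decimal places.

C$296,298.08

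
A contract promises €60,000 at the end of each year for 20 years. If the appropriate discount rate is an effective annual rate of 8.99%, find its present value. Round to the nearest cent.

PV = 60000 × [1 − (1+0.0899)^(−20)] / 0.0899 = 60000 × 9.135054 = 548,103.2693

€548,103.27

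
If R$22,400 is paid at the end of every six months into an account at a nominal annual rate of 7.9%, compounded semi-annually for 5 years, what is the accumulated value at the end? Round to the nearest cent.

R$268,314.06

With 2 periods per year: i = 0.0395, n = 10.
Accumulation factor s(10|0.0395) = 11.978306; FV = 22400 × 11.978306 = 268,314.0632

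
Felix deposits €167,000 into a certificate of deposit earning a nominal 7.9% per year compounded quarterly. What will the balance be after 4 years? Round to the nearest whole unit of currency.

€228,358

i = 0.079/4 = 0.01975 per quarter; n = 4·4 = 16.
FV = 167,000 × (1 + 0.01975)^16 = 228,357.8235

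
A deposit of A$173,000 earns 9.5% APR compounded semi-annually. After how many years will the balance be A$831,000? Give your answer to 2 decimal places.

16.91 years

Periodic rate i = 0.095/2 = 0.0475.
(1+i)^n = 831000/173000 = 4.80347, so n = ln 4.80347 / ln 1.0475 = 33.8173 half-years
= 33.8173/2 years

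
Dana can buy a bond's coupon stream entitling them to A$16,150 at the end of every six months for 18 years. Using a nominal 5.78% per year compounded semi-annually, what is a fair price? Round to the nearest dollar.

A$358,450

With 2 periods per year: i = 0.0289, n = 36.
PV = 16150 × [1 − (1+0.0289)^(−36)] / 0.0289 = 16150 × 22.195037 = 358,449.8542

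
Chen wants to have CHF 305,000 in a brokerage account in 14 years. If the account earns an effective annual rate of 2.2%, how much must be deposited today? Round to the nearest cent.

Discount factor = (1+0.022)^(−14) = 0.737373; PV = 305,000 × 0.737373 = 224,898.8829

CHF 224,898.88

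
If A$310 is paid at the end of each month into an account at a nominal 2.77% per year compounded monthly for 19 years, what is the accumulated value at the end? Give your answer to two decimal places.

A$92,883.37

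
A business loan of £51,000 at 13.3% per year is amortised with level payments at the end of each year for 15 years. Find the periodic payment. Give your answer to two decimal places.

£8,014.48

PMT = 51000 / ( [1 − (1+0.133)^(−15)] / 0.133 ) = 51000 / 6.363484 = 8,014.4778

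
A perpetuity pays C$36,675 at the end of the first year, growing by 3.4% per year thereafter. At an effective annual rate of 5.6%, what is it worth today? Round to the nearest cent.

PV = PMT / (i − g) = 36675 / (0.056 − 0.034) = 36675 / 0.022000 = 1,667,045.4545

C$1,667,045.45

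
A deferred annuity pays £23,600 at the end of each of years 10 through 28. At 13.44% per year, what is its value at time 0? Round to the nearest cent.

£51,302.74

PV at t=9 (ordinary 19-year annuity): 23600 × a(19|0.1344) = 23600 × 6.762768 = 159,601.3300
Discount back 9 years: 159,601.3300 × (1+0.1344)^(−9) = 159,601.3300 × 0.321443 = 51,302.7382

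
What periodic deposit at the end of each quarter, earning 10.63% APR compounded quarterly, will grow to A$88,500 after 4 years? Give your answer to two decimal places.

A$4,510.49

i = 0.1063/4 = 0.026575 per quarter; n = 4·4 = 16.
FV-annuity factor = 19.620936; PMT = 88500 / 19.620936 = 4,510.4882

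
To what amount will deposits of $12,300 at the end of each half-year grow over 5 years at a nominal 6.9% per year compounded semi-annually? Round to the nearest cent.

$143,963.15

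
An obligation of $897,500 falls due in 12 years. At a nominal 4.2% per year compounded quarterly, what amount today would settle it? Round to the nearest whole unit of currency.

With 4 periods per year: i = 0.0105, n = 48.
PV = 897,500 / (1 + 0.0105)^48 = 897,500 / 1.650985 = 543,614.7104

$543,615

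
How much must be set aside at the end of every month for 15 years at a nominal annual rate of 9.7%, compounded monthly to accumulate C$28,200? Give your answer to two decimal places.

With 12 periods per year: i = 0.00808333, n = 180.
FV-annuity factor = 403.236635; PMT = 28200 / 403.236635 = 69.9341

C$69.93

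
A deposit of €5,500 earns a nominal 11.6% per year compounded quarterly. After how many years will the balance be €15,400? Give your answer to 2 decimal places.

9.00 years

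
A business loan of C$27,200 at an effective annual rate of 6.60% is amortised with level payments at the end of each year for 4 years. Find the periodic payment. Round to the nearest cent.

PMT = 27200 / ( [1 − (1+0.066)^(−4)] / 0.066 ) = 27200 / 3.418024 = 7,957.8139

C$7,957.81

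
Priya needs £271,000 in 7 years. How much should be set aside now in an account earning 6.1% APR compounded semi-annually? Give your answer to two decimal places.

£177,949.73

With 2 periods per year: i = 0.0305, n = 14.
PV = FV·(1+i)^(−n) = 271,000 × 0.656641 = 177,949.7349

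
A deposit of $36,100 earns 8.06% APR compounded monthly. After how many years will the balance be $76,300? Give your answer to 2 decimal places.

Periodic rate i = 0.0806/12 = 0.00671667.
(1+i)^n = 76300/36100 = 2.11357, so n = ln 2.11357 / ln 1.00672 = 111.7951 months
= 111.7951/12 years

9.32 years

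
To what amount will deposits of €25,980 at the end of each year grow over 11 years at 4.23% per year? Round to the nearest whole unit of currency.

Accumulation factor s(11|0.0423) = 13.648253; FV = 25980 × 13.648253 = 354,581.6173

€354,582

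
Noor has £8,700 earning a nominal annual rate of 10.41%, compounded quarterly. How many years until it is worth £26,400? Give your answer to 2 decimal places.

10.80 years

Periodic rate i = 0.1041/4 = 0.026025.
n = ln(26400/8700) / ln(1+0.026025) = ln(3.03448) / 0.025692 = 43.2055 quarters
= 43.2055/4 years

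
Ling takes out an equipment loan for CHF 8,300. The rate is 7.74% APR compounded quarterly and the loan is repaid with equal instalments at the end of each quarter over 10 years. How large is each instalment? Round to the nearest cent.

i = 0.0774/4 = 0.01935 per quarter; n = 10·4 = 40.
PMT = 8300 / ( [1 − (1+0.01935)^(−40)] / 0.01935 ) = 8300 / 27.669930 = 299.9646

CHF 299.96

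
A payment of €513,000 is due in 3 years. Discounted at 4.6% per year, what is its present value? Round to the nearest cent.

€448,252.08

Discount factor = (1+0.046)^(−3) = 0.873786; PV = 513,000 × 0.873786 = 448,252.0780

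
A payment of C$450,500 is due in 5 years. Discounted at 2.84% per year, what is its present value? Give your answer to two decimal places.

C$391,637.67

PV = 450,500 / (1 + 0.0284)^5 = 450,500 / 1.150298 = 391,637.6676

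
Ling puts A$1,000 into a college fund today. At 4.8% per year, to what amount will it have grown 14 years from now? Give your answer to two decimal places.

FV = PV·(1+i)^n = 1,000 × 1.927782 = 1,927.7822

A$1,927.78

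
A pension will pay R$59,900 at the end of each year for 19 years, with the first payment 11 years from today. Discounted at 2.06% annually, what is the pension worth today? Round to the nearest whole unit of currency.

R$761,683

PV at t=10 (ordinary 19-year annuity): 59900 × a(19|0.0206) = 59900 × 15.592047 = 933,963.6205
Discount back 10 years: 933,963.6205 × (1+0.0206)^(−10) = 933,963.6205 × 0.815538 = 761,683.1006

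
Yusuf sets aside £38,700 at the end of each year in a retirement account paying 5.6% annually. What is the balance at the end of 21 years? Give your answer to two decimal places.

FV = PMT · [(1+i)^n − 1] / i = 38700 · 38.215917 = 1,478,955.9846

£1,478,955.98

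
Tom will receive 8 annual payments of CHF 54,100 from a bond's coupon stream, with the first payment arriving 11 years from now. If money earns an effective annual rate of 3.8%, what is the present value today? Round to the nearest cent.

CHF 252,935.73

Value one period before first payment (t=10): 54100 × [1 − (1+0.038)^(−8)] / 0.038 = 54100 × 6.788697 = 367,268.5263
Discount back 10 years: 367,268.5263 × (1+0.038)^(−10) = 367,268.5263 × 0.688694 = 252,935.7269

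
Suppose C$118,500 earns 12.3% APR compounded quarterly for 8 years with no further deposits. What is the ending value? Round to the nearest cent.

C$312,338.37

i = 0.123/4 = 0.03075 per quarter; n = 8·4 = 32.
FV = 118,500 × (1 + 0.03075)^32 = 312,338.3714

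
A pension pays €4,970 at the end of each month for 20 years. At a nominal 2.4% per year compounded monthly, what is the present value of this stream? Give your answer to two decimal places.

i = 0.024/12 = 0.002 per month; n = 20·12 = 240.
PV = 4970 × [1 − (1+0.002)^(−240)] / 0.002 = 4970 × 190.459958 = 946,585.9925

€946,585.99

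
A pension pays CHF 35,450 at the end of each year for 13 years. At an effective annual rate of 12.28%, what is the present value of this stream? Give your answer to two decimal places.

Annuity factor a(13|0.1228) = 6.336688; PV = 35450 × 6.336688 = 224,635.5766

CHF 224,635.58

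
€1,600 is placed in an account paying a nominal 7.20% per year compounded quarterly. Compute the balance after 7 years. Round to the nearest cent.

With 4 periods per year: i = 0.018, n = 28.
FV = 1,600 × (1 + 0.018)^28 = 2,636.6821

€2,636.68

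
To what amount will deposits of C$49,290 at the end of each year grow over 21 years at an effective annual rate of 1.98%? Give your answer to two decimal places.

C$1,268,190.84

FV = 49290 × [(1+0.0198)^21 − 1] / 0.0198 = 49290 × 25.729171 = 1,268,190.8412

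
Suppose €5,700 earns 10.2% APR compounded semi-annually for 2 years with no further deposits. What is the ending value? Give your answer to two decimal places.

€6,954.82

Periodic rate i = 0.102/2 = 0.051; n = 2 × 2 = 4 periods.
FV = 5,700 × (1 + 0.051)^4 = 6,954.8172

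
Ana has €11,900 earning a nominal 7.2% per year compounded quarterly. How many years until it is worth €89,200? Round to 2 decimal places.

28.23 years

Periodic rate i = 0.072/4 = 0.018.
(1+i)^n = 89200/11900 = 7.49580, so n = ln 7.49580 / ln 1.018 = 112.9121 quarters
= 112.9121/4 years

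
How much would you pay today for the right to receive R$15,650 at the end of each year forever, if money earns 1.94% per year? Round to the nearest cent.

PV = C/r = 15650/0.0194 = 806,701.0309

R$806,701.03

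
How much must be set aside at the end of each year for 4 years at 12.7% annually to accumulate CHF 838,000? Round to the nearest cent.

CHF 173,550.55

PMT = 838000 / ( [(1+0.127)^4 − 1] / 0.127 ) = 838000 / 4.828564 = 173,550.5491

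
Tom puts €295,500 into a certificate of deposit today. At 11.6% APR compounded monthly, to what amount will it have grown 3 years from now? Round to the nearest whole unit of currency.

With 12 periods per year: i = 0.00966667, n = 36.
FV = PV·(1+i)^n = 295,500 × 1.413867 = 417,797.8063

€417,798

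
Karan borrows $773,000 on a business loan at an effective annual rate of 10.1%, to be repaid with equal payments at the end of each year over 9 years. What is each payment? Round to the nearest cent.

$134,758.12

PMT = 773000 / ( [1 − (1+0.101)^(−9)] / 0.101 ) = 773000 / 5.736203 = 134,758.1205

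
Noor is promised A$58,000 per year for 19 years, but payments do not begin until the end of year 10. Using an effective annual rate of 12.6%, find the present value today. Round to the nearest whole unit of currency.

PV at t=9 (ordinary 19-year annuity): 58000 × a(19|0.126) = 58000 × 7.103978 = 412,030.7044
PV₀ = 412,030.7044 / (1+0.126)^9 = 412,030.7044 / 2.909682 = 141,606.7861

A$141,607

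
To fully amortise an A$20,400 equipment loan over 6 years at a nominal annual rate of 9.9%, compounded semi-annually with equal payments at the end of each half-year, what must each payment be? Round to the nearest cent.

Periodic rate i = 0.099/2 = 0.0495; n = 6 × 2 = 12 periods.
Annuity-PV factor = 8.888299; PMT = 20400 / 8.888299 = 2,295.1524

A$2,295.15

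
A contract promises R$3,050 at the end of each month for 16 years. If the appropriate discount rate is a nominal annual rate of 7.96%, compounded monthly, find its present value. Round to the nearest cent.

i = 0.0796/12 = 0.00663333 per month; n = 16·12 = 192.
PV = 3050 × [1 − (1+0.00663333)^(−192)] / 0.00663333 = 3050 × 108.391700 = 330,594.6855

R$330,594.69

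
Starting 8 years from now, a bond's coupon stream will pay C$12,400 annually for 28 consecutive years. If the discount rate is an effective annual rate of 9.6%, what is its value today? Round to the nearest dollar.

C$62,774

Value one period before first payment (t=7): 12400 × [1 − (1+0.096)^(−28)] / 0.096 = 12400 × 9.616771 = 119,247.9625
PV₀ = 119,247.9625 / (1+0.096)^7 = 119,247.9625 / 1.899651 = 62,773.6076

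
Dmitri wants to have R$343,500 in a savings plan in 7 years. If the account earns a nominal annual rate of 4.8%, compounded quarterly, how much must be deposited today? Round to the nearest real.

R$245,964

Periodic rate i = 0.048/4 = 0.012; n = 7 × 4 = 28 periods.
PV = FV·(1+i)^(−n) = 343,500 × 0.716054 = 245,964.4781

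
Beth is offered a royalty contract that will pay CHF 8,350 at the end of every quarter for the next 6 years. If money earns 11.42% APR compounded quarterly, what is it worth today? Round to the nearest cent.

CHF 143,646.18

Periodic rate i = 0.1142/4 = 0.02855; n = 6 × 4 = 24 periods.
PV = 8350 × [1 − (1+0.02855)^(−24)] / 0.02855 = 8350 × 17.203135 = 143,646.1795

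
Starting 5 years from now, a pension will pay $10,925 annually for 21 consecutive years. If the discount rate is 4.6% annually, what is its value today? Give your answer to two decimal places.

PV at t=4 (ordinary 21-year annuity): 10925 × a(21|0.046) = 10925 × 13.284847 = 145,136.9557
PV₀ = 145,136.9557 / (1+0.046)^4 = 145,136.9557 / 1.197090 = 121,241.4918

$121,241.49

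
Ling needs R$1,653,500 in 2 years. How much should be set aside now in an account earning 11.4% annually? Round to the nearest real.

Discount factor = (1+0.114)^(−2) = 0.805804; PV = 1,653,500 × 0.805804 = 1,332,397.5259

R$1,332,398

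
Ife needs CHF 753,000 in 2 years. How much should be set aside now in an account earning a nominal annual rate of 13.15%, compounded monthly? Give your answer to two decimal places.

i = 0.1315/12 = 0.0109583 per month; n = 2·12 = 24.
Discount factor = (1+0.0109583)^(−24) = 0.769842; PV = 753,000 × 0.769842 = 579,691.3501

CHF 579,691.35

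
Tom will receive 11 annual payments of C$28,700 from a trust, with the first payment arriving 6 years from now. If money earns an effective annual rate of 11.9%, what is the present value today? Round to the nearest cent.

C$97,555.17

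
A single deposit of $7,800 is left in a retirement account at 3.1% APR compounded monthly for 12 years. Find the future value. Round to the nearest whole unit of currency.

$11,310

Periodic rate i = 0.031/12 = 0.00258333; n = 12 × 12 = 144 periods.
FV = 7,800 × (1 + 0.00258333)^144 = 11,309.5111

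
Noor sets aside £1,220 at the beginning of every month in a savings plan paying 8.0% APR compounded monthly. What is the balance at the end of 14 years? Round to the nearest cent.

Periodic rate i = 0.08/12 = 0.00666667; n = 14 × 12 = 168 periods.
FV = PMT · [(1+i)^n − 1] / i × (1+i) = 1220 · 310.076058 = 378,292.7904
(annuity-due: payments at period start, so ×(1+i).)

£378,292.79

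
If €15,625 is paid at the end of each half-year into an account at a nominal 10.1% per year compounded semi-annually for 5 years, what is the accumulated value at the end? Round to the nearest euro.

€196,989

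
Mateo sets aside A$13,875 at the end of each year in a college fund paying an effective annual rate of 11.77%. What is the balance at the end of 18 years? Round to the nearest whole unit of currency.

Accumulation factor s(18|0.1177) = 54.465756; FV = 13875 × 54.465756 = 755,712.3705

A$755,712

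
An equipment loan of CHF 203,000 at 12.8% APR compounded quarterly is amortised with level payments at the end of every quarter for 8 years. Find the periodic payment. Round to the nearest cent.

Periodic rate i = 0.128/4 = 0.032; n = 8 × 4 = 32 periods.
Annuity-PV factor = 19.844884; PMT = 203000 / 19.844884 = 10,229.3367

CHF 10,229.34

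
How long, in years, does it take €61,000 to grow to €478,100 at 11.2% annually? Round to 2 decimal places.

19.39 years

n = ln(478100/61000) / ln(1+0.112) = ln(7.83770) / 0.106160 = 19.3947 years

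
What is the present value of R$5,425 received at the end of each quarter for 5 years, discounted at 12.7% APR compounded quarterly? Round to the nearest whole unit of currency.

R$79,420

i = 0.127/4 = 0.03175 per quarter; n = 5·4 = 20.
Annuity factor a(20|0.03175) = 14.639590; PV = 5425 × 14.639590 = 79,419.7736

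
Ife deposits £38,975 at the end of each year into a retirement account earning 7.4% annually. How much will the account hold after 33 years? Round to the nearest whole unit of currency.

£5,028,460

FV = 38975 × [(1+0.074)^33 − 1] / 0.074 = 38975 × 129.017563 = 5,028,459.5174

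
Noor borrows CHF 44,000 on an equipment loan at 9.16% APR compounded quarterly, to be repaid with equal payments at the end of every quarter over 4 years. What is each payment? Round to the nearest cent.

CHF 3,315.52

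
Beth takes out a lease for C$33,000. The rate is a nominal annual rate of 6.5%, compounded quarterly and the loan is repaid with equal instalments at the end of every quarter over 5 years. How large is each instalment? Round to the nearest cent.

i = 0.065/4 = 0.01625 per quarter; n = 5·4 = 20.
PMT = 33000 / ( [1 − (1+0.01625)^(−20)] / 0.01625 ) = 33000 / 16.958934 = 1,945.8770

C$1,945.88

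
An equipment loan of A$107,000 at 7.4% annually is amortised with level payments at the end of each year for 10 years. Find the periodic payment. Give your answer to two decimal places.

A$15,517.29

PMT = 107000 / ( [1 − (1+0.074)^(−10)] / 0.074 ) = 107000 / 6.895533 = 15,517.2915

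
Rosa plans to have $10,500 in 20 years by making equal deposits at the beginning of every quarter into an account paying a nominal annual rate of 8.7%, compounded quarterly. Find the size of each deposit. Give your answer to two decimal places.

Periodic rate i = 0.087/4 = 0.02175; n = 20 × 4 = 80 periods.
PMT = 10500 / ( [(1+0.02175)^80 − 1] / 0.02175 × (1+i) ) = 10500 / 215.721188 = 48.6739

$48.67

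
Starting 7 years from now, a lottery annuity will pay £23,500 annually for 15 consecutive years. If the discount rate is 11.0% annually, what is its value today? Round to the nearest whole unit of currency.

£90,347

PV at t=6 (ordinary 15-year annuity): 23500 × a(15|0.11) = 23500 × 7.190870 = 168,985.4350
PV₀ = 168,985.4350 / (1+0.11)^6 = 168,985.4350 / 1.870415 = 90,346.5143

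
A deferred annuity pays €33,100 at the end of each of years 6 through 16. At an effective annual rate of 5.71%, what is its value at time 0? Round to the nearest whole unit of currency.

€200,733

Value one period before first payment (t=5): 33100 × [1 − (1+0.0571)^(−11)] / 0.0571 = 33100 × 8.005180 = 264,971.4726
PV₀ = 264,971.4726 / (1+0.0571)^5 = 264,971.4726 / 1.320020 = 200,732.9907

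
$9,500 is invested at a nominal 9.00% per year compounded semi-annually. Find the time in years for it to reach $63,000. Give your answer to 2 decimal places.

Periodic rate i = 0.09/2 = 0.045.
(1+i)^n = 63000/9500 = 6.63158, so n = ln 6.63158 / ln 1.045 = 42.9799 half-years
= 42.9799/2 years

21.49 years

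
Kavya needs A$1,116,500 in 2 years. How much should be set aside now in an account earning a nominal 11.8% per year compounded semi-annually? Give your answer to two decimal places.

A$887,717.72

i = 0.118/2 = 0.059 per half-year; n = 2·2 = 4.
PV = 1,116,500 / (1 + 0.059)^4 = 1,116,500 / 1.257720 = 887,717.7158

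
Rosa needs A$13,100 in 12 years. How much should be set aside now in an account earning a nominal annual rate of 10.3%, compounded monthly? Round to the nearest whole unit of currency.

A$3,826

With 12 periods per year: i = 0.00858333, n = 144.
Discount factor = (1+0.00858333)^(−144) = 0.292081; PV = 13,100 × 0.292081 = 3,826.2552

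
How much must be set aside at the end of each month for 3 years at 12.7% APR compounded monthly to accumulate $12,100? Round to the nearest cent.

i = 0.127/12 = 0.0105833 per month; n = 3·12 = 36.
PMT = 12100 / ( [(1+0.0105833)^36 − 1] / 0.0105833 ) = 12100 / 43.542056 = 277.8922

$277.89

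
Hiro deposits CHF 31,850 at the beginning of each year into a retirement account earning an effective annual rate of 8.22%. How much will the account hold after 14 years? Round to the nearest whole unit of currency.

CHF 847,896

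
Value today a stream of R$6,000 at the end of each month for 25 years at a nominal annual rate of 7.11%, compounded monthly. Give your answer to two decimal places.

R$840,557.63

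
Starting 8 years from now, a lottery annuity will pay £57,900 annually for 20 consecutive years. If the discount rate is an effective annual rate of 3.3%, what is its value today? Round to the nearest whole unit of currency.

Value one period before first payment (t=7): 57900 × [1 − (1+0.033)^(−20)] / 0.033 = 57900 × 14.473077 = 837,991.1668
PV₀ = 837,991.1668 / (1+0.033)^7 = 837,991.1668 / 1.255169 = 667,632.0701

£667,632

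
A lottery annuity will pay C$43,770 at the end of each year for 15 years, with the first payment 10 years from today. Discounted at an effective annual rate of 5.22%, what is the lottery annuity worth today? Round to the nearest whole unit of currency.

C$283,166

Value one period before first payment (t=9): 43770 × [1 − (1+0.0522)^(−15)] / 0.0522 = 43770 × 10.227015 = 447,636.4285
PV₀ = 447,636.4285 / (1+0.0522)^9 = 447,636.4285 / 1.580828 = 283,165.7646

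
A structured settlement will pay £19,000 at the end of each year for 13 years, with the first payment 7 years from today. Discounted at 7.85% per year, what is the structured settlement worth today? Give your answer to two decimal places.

PV at t=6 (ordinary 13-year annuity): 19000 × a(13|0.0785) = 19000 × 7.969402 = 151,418.6456
PV₀ = 151,418.6456 / (1+0.0785)^6 = 151,418.6456 / 1.573696 = 96,218.4731

£96,218.47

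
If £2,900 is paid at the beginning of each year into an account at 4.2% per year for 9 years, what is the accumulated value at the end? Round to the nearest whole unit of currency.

FV = 2900 × [(1+0.042)^9 − 1] / 0.042 × (1+i) = 2900 × 11.118051 = 32,242.3472
(Beginning-of-period payments → annuity-due factor ×(1+i).)

£32,242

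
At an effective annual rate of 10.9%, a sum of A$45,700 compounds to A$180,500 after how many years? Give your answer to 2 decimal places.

(1+i)^n = 180500/45700 = 3.94967, so n = ln 3.94967 / ln 1.109 = 13.2771 years

13.28 years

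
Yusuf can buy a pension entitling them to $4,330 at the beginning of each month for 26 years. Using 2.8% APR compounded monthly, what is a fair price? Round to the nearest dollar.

$961,116

i = 0.028/12 = 0.00233333 per month; n = 26·12 = 312.
PV = 4330 × [1 − (1+0.00233333)^(−312)] / 0.00233333 × (1+i) = 4330 × 221.966675 = 961,115.7031
(annuity-due: payments at period start, so ×(1+i).)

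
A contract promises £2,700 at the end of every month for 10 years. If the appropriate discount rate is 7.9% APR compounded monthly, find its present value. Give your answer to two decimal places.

£223,510.23

Periodic rate i = 0.079/12 = 0.00658333; n = 10 × 12 = 120 periods.
PV = PMT · [1 − (1+i)^(−n)] / i = 2700 · 82.781567 = 223,510.2315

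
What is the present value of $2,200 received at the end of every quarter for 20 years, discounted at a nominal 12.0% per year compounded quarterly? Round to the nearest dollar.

With 4 periods per year: i = 0.03, n = 80.
PV = PMT · [1 − (1+i)^(−n)] / i = 2200 · 30.200763 = 66,441.6796

$66,442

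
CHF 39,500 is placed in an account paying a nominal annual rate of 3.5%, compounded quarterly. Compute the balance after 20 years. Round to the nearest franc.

CHF 79,301

With 4 periods per year: i = 0.00875, n = 80.
FV = PV·(1+i)^n = 39,500 × 2.007631 = 79,301.4109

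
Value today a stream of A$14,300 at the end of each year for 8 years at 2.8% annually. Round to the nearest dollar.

PV = 14300 × [1 − (1+0.028)^(−8)] / 0.028 = 14300 × 7.079295 = 101,233.9140

A$101,234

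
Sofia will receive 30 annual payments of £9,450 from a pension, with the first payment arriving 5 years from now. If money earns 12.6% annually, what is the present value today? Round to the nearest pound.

Value one period before first payment (t=4): 9450 × [1 − (1+0.126)^(−30)] / 0.126 = 9450 × 7.710836 = 72,867.3993
Discount back 4 years: 72,867.3993 × (1+0.126)^(−4) = 72,867.3993 × 0.622080 = 45,329.3725

£45,329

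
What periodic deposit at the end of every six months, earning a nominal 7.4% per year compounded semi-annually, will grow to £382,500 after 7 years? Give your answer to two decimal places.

i = 0.074/2 = 0.037 per half-year; n = 7·2 = 14.
PMT = 382500 / ( [(1+0.037)^14 − 1] / 0.037 ) = 382500 / 17.919989 = 21,344.8791

£21,344.88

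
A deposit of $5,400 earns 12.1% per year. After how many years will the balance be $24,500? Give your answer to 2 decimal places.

n = ln(24500/5400) / ln(1+0.121) = ln(4.53704) / 0.114221 = 13.2399 years

13.24 years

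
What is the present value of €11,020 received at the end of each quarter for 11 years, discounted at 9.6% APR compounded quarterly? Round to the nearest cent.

Periodic rate i = 0.096/4 = 0.024; n = 11 × 4 = 44 periods.
PV = 11020 × [1 − (1+0.024)^(−44)] / 0.024 = 11020 × 26.991242 = 297,443.4910

€297,443.49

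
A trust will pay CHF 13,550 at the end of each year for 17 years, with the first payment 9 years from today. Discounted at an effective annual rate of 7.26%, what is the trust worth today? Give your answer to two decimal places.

CHF 74,173.29

Value one period before first payment (t=8): 13550 × [1 − (1+0.0726)^(−17)] / 0.0726 = 13550 × 9.589823 = 129,942.1028
PV₀ = 129,942.1028 / (1+0.0726)^8 = 129,942.1028 / 1.751872 = 74,173.2911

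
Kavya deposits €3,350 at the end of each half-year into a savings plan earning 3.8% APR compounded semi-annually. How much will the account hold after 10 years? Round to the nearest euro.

€80,591

With 2 periods per year: i = 0.019, n = 20.
FV = 3350 × [(1+0.019)^20 − 1] / 0.019 = 3350 × 24.056892 = 80,590.5885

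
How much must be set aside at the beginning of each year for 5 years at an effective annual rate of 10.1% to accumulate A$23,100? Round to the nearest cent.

PMT = 23100 / ( [(1+0.101)^5 − 1] / 0.101 × (1+i) ) = 23100 / 6.735109 = 3,429.7884

A$3,429.79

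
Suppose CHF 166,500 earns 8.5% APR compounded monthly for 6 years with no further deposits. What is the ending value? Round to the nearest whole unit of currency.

CHF 276,773

i = 0.085/12 = 0.00708333 per month; n = 6·12 = 72.
166,500 × (1+0.00708333)^72 = 166,500 × 1.662300 = 276,772.9635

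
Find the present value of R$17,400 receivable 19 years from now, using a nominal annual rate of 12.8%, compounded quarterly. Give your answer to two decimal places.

Periodic rate i = 0.128/4 = 0.032; n = 19 × 4 = 76 periods.
PV = 17,400 / (1 + 0.032)^76 = 17,400 / 10.956125 = 1,588.1527

R$1,588.15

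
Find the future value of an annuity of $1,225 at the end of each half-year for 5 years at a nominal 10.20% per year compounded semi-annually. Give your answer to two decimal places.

i = 0.102/2 = 0.051 per half-year; n = 5·2 = 10.
Accumulation factor s(10|0.051) = 12.636756; FV = 1225 × 12.636756 = 15,480.0263

$15,480.03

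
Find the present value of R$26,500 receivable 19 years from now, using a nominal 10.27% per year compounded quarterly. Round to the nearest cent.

R$3,859.25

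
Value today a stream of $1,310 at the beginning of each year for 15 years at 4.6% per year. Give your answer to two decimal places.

Annuity factor a(15|0.046) × (1+i) = 11.156730; PV = 1310 × 11.156730 = 14,615.3160
(annuity-due: payments at period start, so ×(1+i).)

$14,615.32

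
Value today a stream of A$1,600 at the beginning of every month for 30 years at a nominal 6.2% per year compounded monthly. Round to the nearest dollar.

A$262,587

Periodic rate i = 0.062/12 = 0.00516667; n = 30 × 12 = 360 periods.
PV = PMT · [1 − (1+i)^(−n)] / i × (1+i) = 1600 · 164.117156 = 262,587.4495
Payments are at the start of each period, so multiply by (1+i).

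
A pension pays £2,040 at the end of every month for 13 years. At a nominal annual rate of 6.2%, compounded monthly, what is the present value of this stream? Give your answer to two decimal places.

With 12 periods per year: i = 0.00516667, n = 156.
Annuity factor a(156|0.00516667) = 106.922165; PV = 2040 × 106.922165 = 218,121.2164

£218,121.22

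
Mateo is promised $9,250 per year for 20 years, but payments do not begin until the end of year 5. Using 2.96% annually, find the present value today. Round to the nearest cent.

PV at t=4 (ordinary 20-year annuity): 9250 × a(20|0.0296) = 9250 × 14.932644 = 138,126.9581
PV₀ = 138,126.9581 / (1+0.0296)^4 = 138,126.9581 / 1.123761 = 122,914.8377

$122,914.84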